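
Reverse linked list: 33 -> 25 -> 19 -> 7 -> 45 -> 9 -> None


Step 1: curr=33, set curr.next=prev(None) | reversed so far: 33
Step 2: curr=25, set curr.next=prev(33) | reversed so far: 25 -> 33
Step 3: curr=19, set curr.next=prev(25) | reversed so far: 19 -> 25 -> 33
Step 4: curr=7, set curr.next=prev(19) | reversed so far: 7 -> 19 -> 25 -> 33
Step 5: curr=45, set curr.next=prev(7) | reversed so far: 45 -> 7 -> 19 -> 25 -> 33
Step 6: curr=9, set curr.next=prev(45) | reversed so far: 9 -> 45 -> 7 -> 19 -> 25 -> 33

9 -> 45 -> 7 -> 19 -> 25 -> 33 -> None


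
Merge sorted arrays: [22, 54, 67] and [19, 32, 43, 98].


Take 19 from B
Take 22 from A
Take 32 from B
Take 43 from B
Take 54 from A
Take 67 from A

Merged: [19, 22, 32, 43, 54, 67, 98]


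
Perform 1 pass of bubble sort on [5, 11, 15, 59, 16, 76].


Initial: [5, 11, 15, 59, 16, 76]
Pass 1: [5, 11, 15, 16, 59, 76] (1 swaps)

After 1 pass: [5, 11, 15, 16, 59, 76]


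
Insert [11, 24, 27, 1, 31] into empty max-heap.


Insert 11: [11]
Insert 24: [24, 11]
Insert 27: [27, 11, 24]
Insert 1: [27, 11, 24, 1]
Insert 31: [31, 27, 24, 1, 11]

Final heap: [31, 27, 24, 1, 11]


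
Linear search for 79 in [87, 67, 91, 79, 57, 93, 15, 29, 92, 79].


i=0: 87!=79
i=1: 67!=79
i=2: 91!=79
i=3: 79==79 found!

Found at 3, 4 comps


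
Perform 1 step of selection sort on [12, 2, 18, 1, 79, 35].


Initial: [12, 2, 18, 1, 79, 35]
Step 1: min=1 at 3
  Swap: [1, 2, 18, 12, 79, 35]

After 1 step: [1, 2, 18, 12, 79, 35]


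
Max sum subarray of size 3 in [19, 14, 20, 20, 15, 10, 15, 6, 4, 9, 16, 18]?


[0:3]: 53
[1:4]: 54
[2:5]: 55
[3:6]: 45
[4:7]: 40
[5:8]: 31
[6:9]: 25
[7:10]: 19
[8:11]: 29
[9:12]: 43

Max: 55 at [2:5]


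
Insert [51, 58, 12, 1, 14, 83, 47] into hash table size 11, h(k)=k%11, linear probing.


Insert 51: h=7 -> slot 7
Insert 58: h=3 -> slot 3
Insert 12: h=1 -> slot 1
Insert 1: h=1, 1 probes -> slot 2
Insert 14: h=3, 1 probes -> slot 4
Insert 83: h=6 -> slot 6
Insert 47: h=3, 2 probes -> slot 5

Table: [None, 12, 1, 58, 14, 47, 83, 51, None, None, None]


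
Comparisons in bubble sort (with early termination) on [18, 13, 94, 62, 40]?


Algorithm: bubble sort (with early termination)
Input: [18, 13, 94, 62, 40]
Sorted: [13, 18, 40, 62, 94]

9


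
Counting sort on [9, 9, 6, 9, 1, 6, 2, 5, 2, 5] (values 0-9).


Input: [9, 9, 6, 9, 1, 6, 2, 5, 2, 5]
Counts: [0, 1, 2, 0, 0, 2, 2, 0, 0, 3]

Sorted: [1, 2, 2, 5, 5, 6, 6, 9, 9, 9]


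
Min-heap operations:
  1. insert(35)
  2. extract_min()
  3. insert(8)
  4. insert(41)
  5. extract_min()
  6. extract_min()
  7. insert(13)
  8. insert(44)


insert(35) -> [35]
extract_min()->35, []
insert(8) -> [8]
insert(41) -> [8, 41]
extract_min()->8, [41]
extract_min()->41, []
insert(13) -> [13]
insert(44) -> [13, 44]

Final heap: [13, 44]


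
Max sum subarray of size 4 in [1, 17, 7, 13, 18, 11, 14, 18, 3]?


[0:4]: 38
[1:5]: 55
[2:6]: 49
[3:7]: 56
[4:8]: 61
[5:9]: 46

Max: 61 at [4:8]


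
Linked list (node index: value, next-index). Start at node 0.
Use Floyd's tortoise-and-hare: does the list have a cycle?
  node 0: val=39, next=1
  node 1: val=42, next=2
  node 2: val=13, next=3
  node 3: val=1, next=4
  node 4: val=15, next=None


Floyd's tortoise (slow, +1) and hare (fast, +2):
  init: slow=0, fast=0
  step 1: slow=1, fast=2
  step 2: slow=2, fast=4
  step 3: fast -> None, no cycle

Cycle: no


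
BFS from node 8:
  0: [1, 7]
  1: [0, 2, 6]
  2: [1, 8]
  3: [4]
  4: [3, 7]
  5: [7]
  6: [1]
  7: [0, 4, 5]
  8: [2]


Visit 8, enqueue [2]
Visit 2, enqueue [1]
Visit 1, enqueue [0, 6]
Visit 0, enqueue [7]
Visit 6, enqueue []
Visit 7, enqueue [4, 5]
Visit 4, enqueue [3]
Visit 5, enqueue []
Visit 3, enqueue []

BFS order: [8, 2, 1, 0, 6, 7, 4, 5, 3]


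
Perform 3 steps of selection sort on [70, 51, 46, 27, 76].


Initial: [70, 51, 46, 27, 76]
Step 1: min=27 at 3
  Swap: [27, 51, 46, 70, 76]
Step 2: min=46 at 2
  Swap: [27, 46, 51, 70, 76]
Step 3: min=51 at 2
  Swap: [27, 46, 51, 70, 76]

After 3 steps: [27, 46, 51, 70, 76]


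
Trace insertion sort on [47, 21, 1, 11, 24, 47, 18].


Initial: [47, 21, 1, 11, 24, 47, 18]
Insert 21: [21, 47, 1, 11, 24, 47, 18]
Insert 1: [1, 21, 47, 11, 24, 47, 18]
Insert 11: [1, 11, 21, 47, 24, 47, 18]
Insert 24: [1, 11, 21, 24, 47, 47, 18]
Insert 47: [1, 11, 21, 24, 47, 47, 18]
Insert 18: [1, 11, 18, 21, 24, 47, 47]

Sorted: [1, 11, 18, 21, 24, 47, 47]


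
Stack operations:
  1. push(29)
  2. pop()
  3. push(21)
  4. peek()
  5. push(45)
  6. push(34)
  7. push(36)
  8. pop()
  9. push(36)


push(29) -> [29]
pop()->29, []
push(21) -> [21]
peek()->21
push(45) -> [21, 45]
push(34) -> [21, 45, 34]
push(36) -> [21, 45, 34, 36]
pop()->36, [21, 45, 34]
push(36) -> [21, 45, 34, 36]

Final stack: [21, 45, 34, 36]


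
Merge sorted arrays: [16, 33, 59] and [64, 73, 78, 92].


Take 16 from A
Take 33 from A
Take 59 from A

Merged: [16, 33, 59, 64, 73, 78, 92]


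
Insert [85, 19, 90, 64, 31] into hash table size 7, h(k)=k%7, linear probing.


Insert 85: h=1 -> slot 1
Insert 19: h=5 -> slot 5
Insert 90: h=6 -> slot 6
Insert 64: h=1, 1 probes -> slot 2
Insert 31: h=3 -> slot 3

Table: [None, 85, 64, 31, None, 19, 90]


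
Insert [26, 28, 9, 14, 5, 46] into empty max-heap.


Insert 26: [26]
Insert 28: [28, 26]
Insert 9: [28, 26, 9]
Insert 14: [28, 26, 9, 14]
Insert 5: [28, 26, 9, 14, 5]
Insert 46: [46, 26, 28, 14, 5, 9]

Final heap: [46, 26, 28, 14, 5, 9]


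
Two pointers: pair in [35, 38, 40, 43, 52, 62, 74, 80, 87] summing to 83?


lo=0(35)+hi=8(87)=122
lo=0(35)+hi=7(80)=115
lo=0(35)+hi=6(74)=109
lo=0(35)+hi=5(62)=97
lo=0(35)+hi=4(52)=87
lo=0(35)+hi=3(43)=78
lo=1(38)+hi=3(43)=81
lo=2(40)+hi=3(43)=83

Yes: 40+43=83


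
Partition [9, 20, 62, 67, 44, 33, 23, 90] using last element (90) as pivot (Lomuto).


Pivot: 90
  9 <= 90: advance i (no swap)
  20 <= 90: advance i (no swap)
  62 <= 90: advance i (no swap)
  67 <= 90: advance i (no swap)
  44 <= 90: advance i (no swap)
  33 <= 90: advance i (no swap)
  23 <= 90: advance i (no swap)
Place pivot at 7: [9, 20, 62, 67, 44, 33, 23, 90]

Partitioned: [9, 20, 62, 67, 44, 33, 23, 90]


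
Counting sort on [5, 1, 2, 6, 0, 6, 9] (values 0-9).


Input: [5, 1, 2, 6, 0, 6, 9]
Counts: [1, 1, 1, 0, 0, 1, 2, 0, 0, 1]

Sorted: [0, 1, 2, 5, 6, 6, 9]


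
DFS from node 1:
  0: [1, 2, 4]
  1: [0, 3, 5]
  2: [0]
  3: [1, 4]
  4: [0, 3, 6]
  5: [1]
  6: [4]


Visit 1, push [5, 3, 0]
Visit 0, push [4, 2]
Visit 2, push []
Visit 4, push [6, 3]
Visit 3, push []
Visit 6, push []
Visit 5, push []

DFS order: [1, 0, 2, 4, 3, 6, 5]


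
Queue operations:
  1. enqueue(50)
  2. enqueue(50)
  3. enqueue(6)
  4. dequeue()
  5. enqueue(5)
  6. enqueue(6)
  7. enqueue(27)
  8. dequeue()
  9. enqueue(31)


enqueue(50) -> [50]
enqueue(50) -> [50, 50]
enqueue(6) -> [50, 50, 6]
dequeue()->50, [50, 6]
enqueue(5) -> [50, 6, 5]
enqueue(6) -> [50, 6, 5, 6]
enqueue(27) -> [50, 6, 5, 6, 27]
dequeue()->50, [6, 5, 6, 27]
enqueue(31) -> [6, 5, 6, 27, 31]

Final queue: [6, 5, 6, 27, 31]


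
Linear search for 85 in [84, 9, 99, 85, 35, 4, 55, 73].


i=0: 84!=85
i=1: 9!=85
i=2: 99!=85
i=3: 85==85 found!

Found at 3, 4 comps


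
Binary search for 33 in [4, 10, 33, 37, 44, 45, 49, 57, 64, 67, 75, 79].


Step 1: lo=0, hi=11, mid=5, val=45
Step 2: lo=0, hi=4, mid=2, val=33

Found at index 2


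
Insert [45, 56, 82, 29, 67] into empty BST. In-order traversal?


Insert 45: root
Insert 56: R from 45
Insert 82: R from 45 -> R from 56
Insert 29: L from 45
Insert 67: R from 45 -> R from 56 -> L from 82

In-order: [29, 45, 56, 67, 82]


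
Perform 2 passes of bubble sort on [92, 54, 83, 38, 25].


Initial: [92, 54, 83, 38, 25]
Pass 1: [54, 83, 38, 25, 92] (4 swaps)
Pass 2: [54, 38, 25, 83, 92] (2 swaps)

After 2 passes: [54, 38, 25, 83, 92]


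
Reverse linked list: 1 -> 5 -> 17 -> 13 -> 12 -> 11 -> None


Step 1: curr=1, set curr.next=prev(None) | reversed so far: 1
Step 2: curr=5, set curr.next=prev(1) | reversed so far: 5 -> 1
Step 3: curr=17, set curr.next=prev(5) | reversed so far: 17 -> 5 -> 1
Step 4: curr=13, set curr.next=prev(17) | reversed so far: 13 -> 17 -> 5 -> 1
Step 5: curr=12, set curr.next=prev(13) | reversed so far: 12 -> 13 -> 17 -> 5 -> 1
Step 6: curr=11, set curr.next=prev(12) | reversed so far: 11 -> 12 -> 13 -> 17 -> 5 -> 1

11 -> 12 -> 13 -> 17 -> 5 -> 1 -> None


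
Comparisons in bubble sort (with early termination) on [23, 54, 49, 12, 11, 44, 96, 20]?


Algorithm: bubble sort (with early termination)
Input: [23, 54, 49, 12, 11, 44, 96, 20]
Sorted: [11, 12, 20, 23, 44, 49, 54, 96]

27


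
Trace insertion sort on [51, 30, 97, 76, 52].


Initial: [51, 30, 97, 76, 52]
Insert 30: [30, 51, 97, 76, 52]
Insert 97: [30, 51, 97, 76, 52]
Insert 76: [30, 51, 76, 97, 52]
Insert 52: [30, 51, 52, 76, 97]

Sorted: [30, 51, 52, 76, 97]


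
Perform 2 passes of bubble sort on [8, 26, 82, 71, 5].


Initial: [8, 26, 82, 71, 5]
Pass 1: [8, 26, 71, 5, 82] (2 swaps)
Pass 2: [8, 26, 5, 71, 82] (1 swaps)

After 2 passes: [8, 26, 5, 71, 82]


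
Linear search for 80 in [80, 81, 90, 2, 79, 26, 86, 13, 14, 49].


i=0: 80==80 found!

Found at 0, 1 comps


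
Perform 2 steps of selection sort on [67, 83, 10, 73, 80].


Initial: [67, 83, 10, 73, 80]
Step 1: min=10 at 2
  Swap: [10, 83, 67, 73, 80]
Step 2: min=67 at 2
  Swap: [10, 67, 83, 73, 80]

After 2 steps: [10, 67, 83, 73, 80]


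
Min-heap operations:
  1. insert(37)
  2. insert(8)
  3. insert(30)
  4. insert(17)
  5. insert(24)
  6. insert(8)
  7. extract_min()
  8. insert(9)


insert(37) -> [37]
insert(8) -> [8, 37]
insert(30) -> [8, 37, 30]
insert(17) -> [8, 17, 30, 37]
insert(24) -> [8, 17, 30, 37, 24]
insert(8) -> [8, 17, 8, 37, 24, 30]
extract_min()->8, [8, 17, 30, 37, 24]
insert(9) -> [8, 17, 9, 37, 24, 30]

Final heap: [8, 17, 9, 37, 24, 30]


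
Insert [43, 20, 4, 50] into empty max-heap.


Insert 43: [43]
Insert 20: [43, 20]
Insert 4: [43, 20, 4]
Insert 50: [50, 43, 4, 20]

Final heap: [50, 43, 4, 20]


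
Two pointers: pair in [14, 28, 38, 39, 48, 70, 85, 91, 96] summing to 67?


lo=0(14)+hi=8(96)=110
lo=0(14)+hi=7(91)=105
lo=0(14)+hi=6(85)=99
lo=0(14)+hi=5(70)=84
lo=0(14)+hi=4(48)=62
lo=1(28)+hi=4(48)=76
lo=1(28)+hi=3(39)=67

Yes: 28+39=67


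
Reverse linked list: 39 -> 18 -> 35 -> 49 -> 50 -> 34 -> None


Step 1: curr=39, set curr.next=prev(None) | reversed so far: 39
Step 2: curr=18, set curr.next=prev(39) | reversed so far: 18 -> 39
Step 3: curr=35, set curr.next=prev(18) | reversed so far: 35 -> 18 -> 39
Step 4: curr=49, set curr.next=prev(35) | reversed so far: 49 -> 35 -> 18 -> 39
Step 5: curr=50, set curr.next=prev(49) | reversed so far: 50 -> 49 -> 35 -> 18 -> 39
Step 6: curr=34, set curr.next=prev(50) | reversed so far: 34 -> 50 -> 49 -> 35 -> 18 -> 39

34 -> 50 -> 49 -> 35 -> 18 -> 39 -> None


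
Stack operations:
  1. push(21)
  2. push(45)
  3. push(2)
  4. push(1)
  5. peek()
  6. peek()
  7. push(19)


push(21) -> [21]
push(45) -> [21, 45]
push(2) -> [21, 45, 2]
push(1) -> [21, 45, 2, 1]
peek()->1
peek()->1
push(19) -> [21, 45, 2, 1, 19]

Final stack: [21, 45, 2, 1, 19]


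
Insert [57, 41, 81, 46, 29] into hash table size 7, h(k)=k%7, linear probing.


Insert 57: h=1 -> slot 1
Insert 41: h=6 -> slot 6
Insert 81: h=4 -> slot 4
Insert 46: h=4, 1 probes -> slot 5
Insert 29: h=1, 1 probes -> slot 2

Table: [None, 57, 29, None, 81, 46, 41]


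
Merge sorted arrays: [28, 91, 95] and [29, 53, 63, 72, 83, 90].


Take 28 from A
Take 29 from B
Take 53 from B
Take 63 from B
Take 72 from B
Take 83 from B
Take 90 from B

Merged: [28, 29, 53, 63, 72, 83, 90, 91, 95]


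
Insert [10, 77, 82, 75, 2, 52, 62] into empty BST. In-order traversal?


Insert 10: root
Insert 77: R from 10
Insert 82: R from 10 -> R from 77
Insert 75: R from 10 -> L from 77
Insert 2: L from 10
Insert 52: R from 10 -> L from 77 -> L from 75
Insert 62: R from 10 -> L from 77 -> L from 75 -> R from 52

In-order: [2, 10, 52, 62, 75, 77, 82]


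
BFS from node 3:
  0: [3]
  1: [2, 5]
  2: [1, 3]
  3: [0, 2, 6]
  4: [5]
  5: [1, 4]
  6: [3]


Visit 3, enqueue [0, 2, 6]
Visit 0, enqueue []
Visit 2, enqueue [1]
Visit 6, enqueue []
Visit 1, enqueue [5]
Visit 5, enqueue [4]
Visit 4, enqueue []

BFS order: [3, 0, 2, 6, 1, 5, 4]


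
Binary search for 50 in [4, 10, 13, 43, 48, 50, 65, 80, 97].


Step 1: lo=0, hi=8, mid=4, val=48
Step 2: lo=5, hi=8, mid=6, val=65
Step 3: lo=5, hi=5, mid=5, val=50

Found at index 5


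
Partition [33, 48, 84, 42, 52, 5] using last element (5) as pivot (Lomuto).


Pivot: 5
Place pivot at 0: [5, 48, 84, 42, 52, 33]

Partitioned: [5, 48, 84, 42, 52, 33]


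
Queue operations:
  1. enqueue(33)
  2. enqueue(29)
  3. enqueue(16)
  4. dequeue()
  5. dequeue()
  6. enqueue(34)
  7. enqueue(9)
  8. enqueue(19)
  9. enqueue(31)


enqueue(33) -> [33]
enqueue(29) -> [33, 29]
enqueue(16) -> [33, 29, 16]
dequeue()->33, [29, 16]
dequeue()->29, [16]
enqueue(34) -> [16, 34]
enqueue(9) -> [16, 34, 9]
enqueue(19) -> [16, 34, 9, 19]
enqueue(31) -> [16, 34, 9, 19, 31]

Final queue: [16, 34, 9, 19, 31]


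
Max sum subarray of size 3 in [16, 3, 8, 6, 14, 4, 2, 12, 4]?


[0:3]: 27
[1:4]: 17
[2:5]: 28
[3:6]: 24
[4:7]: 20
[5:8]: 18
[6:9]: 18

Max: 28 at [2:5]


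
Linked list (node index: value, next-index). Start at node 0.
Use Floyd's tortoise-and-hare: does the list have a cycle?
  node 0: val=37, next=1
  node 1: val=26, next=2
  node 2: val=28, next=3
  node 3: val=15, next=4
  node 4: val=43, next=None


Floyd's tortoise (slow, +1) and hare (fast, +2):
  init: slow=0, fast=0
  step 1: slow=1, fast=2
  step 2: slow=2, fast=4
  step 3: fast -> None, no cycle

Cycle: no


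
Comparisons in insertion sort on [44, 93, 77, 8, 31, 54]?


Algorithm: insertion sort
Input: [44, 93, 77, 8, 31, 54]
Sorted: [8, 31, 44, 54, 77, 93]

13


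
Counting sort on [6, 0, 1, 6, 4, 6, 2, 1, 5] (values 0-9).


Input: [6, 0, 1, 6, 4, 6, 2, 1, 5]
Counts: [1, 2, 1, 0, 1, 1, 3, 0, 0, 0]

Sorted: [0, 1, 1, 2, 4, 5, 6, 6, 6]


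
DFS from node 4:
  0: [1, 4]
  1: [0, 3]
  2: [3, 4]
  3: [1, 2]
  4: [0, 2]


Visit 4, push [2, 0]
Visit 0, push [1]
Visit 1, push [3]
Visit 3, push [2]
Visit 2, push []

DFS order: [4, 0, 1, 3, 2]


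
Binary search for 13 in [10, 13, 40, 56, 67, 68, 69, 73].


Step 1: lo=0, hi=7, mid=3, val=56
Step 2: lo=0, hi=2, mid=1, val=13

Found at index 1


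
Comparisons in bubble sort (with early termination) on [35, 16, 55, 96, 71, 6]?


Algorithm: bubble sort (with early termination)
Input: [35, 16, 55, 96, 71, 6]
Sorted: [6, 16, 35, 55, 71, 96]

15


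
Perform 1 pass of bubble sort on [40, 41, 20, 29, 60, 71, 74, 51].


Initial: [40, 41, 20, 29, 60, 71, 74, 51]
Pass 1: [40, 20, 29, 41, 60, 71, 51, 74] (3 swaps)

After 1 pass: [40, 20, 29, 41, 60, 71, 51, 74]


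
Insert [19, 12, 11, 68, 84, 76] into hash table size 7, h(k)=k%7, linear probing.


Insert 19: h=5 -> slot 5
Insert 12: h=5, 1 probes -> slot 6
Insert 11: h=4 -> slot 4
Insert 68: h=5, 2 probes -> slot 0
Insert 84: h=0, 1 probes -> slot 1
Insert 76: h=6, 3 probes -> slot 2

Table: [68, 84, 76, None, 11, 19, 12]


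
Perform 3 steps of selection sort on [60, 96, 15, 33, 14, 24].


Initial: [60, 96, 15, 33, 14, 24]
Step 1: min=14 at 4
  Swap: [14, 96, 15, 33, 60, 24]
Step 2: min=15 at 2
  Swap: [14, 15, 96, 33, 60, 24]
Step 3: min=24 at 5
  Swap: [14, 15, 24, 33, 60, 96]

After 3 steps: [14, 15, 24, 33, 60, 96]


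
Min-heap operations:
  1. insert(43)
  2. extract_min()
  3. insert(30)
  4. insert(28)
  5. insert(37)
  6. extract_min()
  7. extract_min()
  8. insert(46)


insert(43) -> [43]
extract_min()->43, []
insert(30) -> [30]
insert(28) -> [28, 30]
insert(37) -> [28, 30, 37]
extract_min()->28, [30, 37]
extract_min()->30, [37]
insert(46) -> [37, 46]

Final heap: [37, 46]


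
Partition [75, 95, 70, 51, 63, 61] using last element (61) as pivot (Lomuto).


Pivot: 61
  51 <= 61: swap -> [51, 95, 70, 75, 63, 61]
Place pivot at 1: [51, 61, 70, 75, 63, 95]

Partitioned: [51, 61, 70, 75, 63, 95]


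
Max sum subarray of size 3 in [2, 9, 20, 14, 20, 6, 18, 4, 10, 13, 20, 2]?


[0:3]: 31
[1:4]: 43
[2:5]: 54
[3:6]: 40
[4:7]: 44
[5:8]: 28
[6:9]: 32
[7:10]: 27
[8:11]: 43
[9:12]: 35

Max: 54 at [2:5]


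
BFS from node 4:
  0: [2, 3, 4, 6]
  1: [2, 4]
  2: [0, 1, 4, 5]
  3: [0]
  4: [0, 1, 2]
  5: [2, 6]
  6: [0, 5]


Visit 4, enqueue [0, 1, 2]
Visit 0, enqueue [3, 6]
Visit 1, enqueue []
Visit 2, enqueue [5]
Visit 3, enqueue []
Visit 6, enqueue []
Visit 5, enqueue []

BFS order: [4, 0, 1, 2, 3, 6, 5]


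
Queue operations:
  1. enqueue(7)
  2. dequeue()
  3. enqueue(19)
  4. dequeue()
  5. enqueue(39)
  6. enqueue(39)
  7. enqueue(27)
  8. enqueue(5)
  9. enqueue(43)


enqueue(7) -> [7]
dequeue()->7, []
enqueue(19) -> [19]
dequeue()->19, []
enqueue(39) -> [39]
enqueue(39) -> [39, 39]
enqueue(27) -> [39, 39, 27]
enqueue(5) -> [39, 39, 27, 5]
enqueue(43) -> [39, 39, 27, 5, 43]

Final queue: [39, 39, 27, 5, 43]


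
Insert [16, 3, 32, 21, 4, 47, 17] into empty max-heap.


Insert 16: [16]
Insert 3: [16, 3]
Insert 32: [32, 3, 16]
Insert 21: [32, 21, 16, 3]
Insert 4: [32, 21, 16, 3, 4]
Insert 47: [47, 21, 32, 3, 4, 16]
Insert 17: [47, 21, 32, 3, 4, 16, 17]

Final heap: [47, 21, 32, 3, 4, 16, 17]


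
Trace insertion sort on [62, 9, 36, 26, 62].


Initial: [62, 9, 36, 26, 62]
Insert 9: [9, 62, 36, 26, 62]
Insert 36: [9, 36, 62, 26, 62]
Insert 26: [9, 26, 36, 62, 62]
Insert 62: [9, 26, 36, 62, 62]

Sorted: [9, 26, 36, 62, 62]


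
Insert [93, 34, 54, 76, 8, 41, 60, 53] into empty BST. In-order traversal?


Insert 93: root
Insert 34: L from 93
Insert 54: L from 93 -> R from 34
Insert 76: L from 93 -> R from 34 -> R from 54
Insert 8: L from 93 -> L from 34
Insert 41: L from 93 -> R from 34 -> L from 54
Insert 60: L from 93 -> R from 34 -> R from 54 -> L from 76
Insert 53: L from 93 -> R from 34 -> L from 54 -> R from 41

In-order: [8, 34, 41, 53, 54, 60, 76, 93]


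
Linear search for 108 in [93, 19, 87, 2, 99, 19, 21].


i=0: 93!=108
i=1: 19!=108
i=2: 87!=108
i=3: 2!=108
i=4: 99!=108
i=5: 19!=108
i=6: 21!=108

Not found, 7 comps


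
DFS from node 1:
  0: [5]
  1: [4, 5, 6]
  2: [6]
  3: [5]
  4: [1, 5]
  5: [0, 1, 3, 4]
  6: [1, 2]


Visit 1, push [6, 5, 4]
Visit 4, push [5]
Visit 5, push [3, 0]
Visit 0, push []
Visit 3, push []
Visit 6, push [2]
Visit 2, push []

DFS order: [1, 4, 5, 0, 3, 6, 2]


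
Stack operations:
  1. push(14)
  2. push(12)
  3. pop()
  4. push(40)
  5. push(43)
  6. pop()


push(14) -> [14]
push(12) -> [14, 12]
pop()->12, [14]
push(40) -> [14, 40]
push(43) -> [14, 40, 43]
pop()->43, [14, 40]

Final stack: [14, 40]


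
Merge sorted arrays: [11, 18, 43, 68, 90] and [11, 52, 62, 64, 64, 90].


Take 11 from A
Take 11 from B
Take 18 from A
Take 43 from A
Take 52 from B
Take 62 from B
Take 64 from B
Take 64 from B
Take 68 from A
Take 90 from A

Merged: [11, 11, 18, 43, 52, 62, 64, 64, 68, 90, 90]


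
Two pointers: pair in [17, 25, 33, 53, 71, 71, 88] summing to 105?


lo=0(17)+hi=6(88)=105

Yes: 17+88=105


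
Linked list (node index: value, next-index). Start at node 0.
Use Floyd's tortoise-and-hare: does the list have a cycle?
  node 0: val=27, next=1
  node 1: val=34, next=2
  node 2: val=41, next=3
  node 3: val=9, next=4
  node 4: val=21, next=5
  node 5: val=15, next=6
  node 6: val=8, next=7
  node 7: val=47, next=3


Floyd's tortoise (slow, +1) and hare (fast, +2):
  init: slow=0, fast=0
  step 1: slow=1, fast=2
  step 2: slow=2, fast=4
  step 3: slow=3, fast=6
  step 4: slow=4, fast=3
  step 5: slow=5, fast=5
  slow == fast at node 5: cycle detected

Cycle: yes


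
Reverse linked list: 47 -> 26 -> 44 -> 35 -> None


Step 1: curr=47, set curr.next=prev(None) | reversed so far: 47
Step 2: curr=26, set curr.next=prev(47) | reversed so far: 26 -> 47
Step 3: curr=44, set curr.next=prev(26) | reversed so far: 44 -> 26 -> 47
Step 4: curr=35, set curr.next=prev(44) | reversed so far: 35 -> 44 -> 26 -> 47

35 -> 44 -> 26 -> 47 -> None


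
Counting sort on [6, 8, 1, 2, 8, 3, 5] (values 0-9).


Input: [6, 8, 1, 2, 8, 3, 5]
Counts: [0, 1, 1, 1, 0, 1, 1, 0, 2, 0]

Sorted: [1, 2, 3, 5, 6, 8, 8]


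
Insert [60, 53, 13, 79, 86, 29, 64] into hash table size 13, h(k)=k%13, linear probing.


Insert 60: h=8 -> slot 8
Insert 53: h=1 -> slot 1
Insert 13: h=0 -> slot 0
Insert 79: h=1, 1 probes -> slot 2
Insert 86: h=8, 1 probes -> slot 9
Insert 29: h=3 -> slot 3
Insert 64: h=12 -> slot 12

Table: [13, 53, 79, 29, None, None, None, None, 60, 86, None, None, 64]


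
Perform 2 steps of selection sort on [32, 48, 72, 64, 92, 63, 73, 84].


Initial: [32, 48, 72, 64, 92, 63, 73, 84]
Step 1: min=32 at 0
  Swap: [32, 48, 72, 64, 92, 63, 73, 84]
Step 2: min=48 at 1
  Swap: [32, 48, 72, 64, 92, 63, 73, 84]

After 2 steps: [32, 48, 72, 64, 92, 63, 73, 84]


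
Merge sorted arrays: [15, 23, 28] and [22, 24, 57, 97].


Take 15 from A
Take 22 from B
Take 23 from A
Take 24 from B
Take 28 from A

Merged: [15, 22, 23, 24, 28, 57, 97]


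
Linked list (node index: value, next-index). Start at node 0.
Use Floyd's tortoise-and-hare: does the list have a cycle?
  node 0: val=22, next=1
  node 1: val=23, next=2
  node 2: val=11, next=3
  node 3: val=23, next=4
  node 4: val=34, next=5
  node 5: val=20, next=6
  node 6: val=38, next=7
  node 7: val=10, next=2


Floyd's tortoise (slow, +1) and hare (fast, +2):
  init: slow=0, fast=0
  step 1: slow=1, fast=2
  step 2: slow=2, fast=4
  step 3: slow=3, fast=6
  step 4: slow=4, fast=2
  step 5: slow=5, fast=4
  step 6: slow=6, fast=6
  slow == fast at node 6: cycle detected

Cycle: yes


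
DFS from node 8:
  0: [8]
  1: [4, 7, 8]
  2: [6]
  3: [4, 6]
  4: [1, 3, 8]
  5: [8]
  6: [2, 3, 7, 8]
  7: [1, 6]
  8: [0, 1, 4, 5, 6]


Visit 8, push [6, 5, 4, 1, 0]
Visit 0, push []
Visit 1, push [7, 4]
Visit 4, push [3]
Visit 3, push [6]
Visit 6, push [7, 2]
Visit 2, push []
Visit 7, push []
Visit 5, push []

DFS order: [8, 0, 1, 4, 3, 6, 2, 7, 5]


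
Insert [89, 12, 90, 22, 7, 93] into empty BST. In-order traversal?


Insert 89: root
Insert 12: L from 89
Insert 90: R from 89
Insert 22: L from 89 -> R from 12
Insert 7: L from 89 -> L from 12
Insert 93: R from 89 -> R from 90

In-order: [7, 12, 22, 89, 90, 93]


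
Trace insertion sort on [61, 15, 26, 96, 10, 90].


Initial: [61, 15, 26, 96, 10, 90]
Insert 15: [15, 61, 26, 96, 10, 90]
Insert 26: [15, 26, 61, 96, 10, 90]
Insert 96: [15, 26, 61, 96, 10, 90]
Insert 10: [10, 15, 26, 61, 96, 90]
Insert 90: [10, 15, 26, 61, 90, 96]

Sorted: [10, 15, 26, 61, 90, 96]


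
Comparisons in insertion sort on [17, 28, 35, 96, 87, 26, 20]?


Algorithm: insertion sort
Input: [17, 28, 35, 96, 87, 26, 20]
Sorted: [17, 20, 26, 28, 35, 87, 96]

16


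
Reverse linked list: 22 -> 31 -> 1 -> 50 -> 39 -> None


Step 1: curr=22, set curr.next=prev(None) | reversed so far: 22
Step 2: curr=31, set curr.next=prev(22) | reversed so far: 31 -> 22
Step 3: curr=1, set curr.next=prev(31) | reversed so far: 1 -> 31 -> 22
Step 4: curr=50, set curr.next=prev(1) | reversed so far: 50 -> 1 -> 31 -> 22
Step 5: curr=39, set curr.next=prev(50) | reversed so far: 39 -> 50 -> 1 -> 31 -> 22

39 -> 50 -> 1 -> 31 -> 22 -> None


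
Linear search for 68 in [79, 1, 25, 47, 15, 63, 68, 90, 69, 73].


i=0: 79!=68
i=1: 1!=68
i=2: 25!=68
i=3: 47!=68
i=4: 15!=68
i=5: 63!=68
i=6: 68==68 found!

Found at 6, 7 comps


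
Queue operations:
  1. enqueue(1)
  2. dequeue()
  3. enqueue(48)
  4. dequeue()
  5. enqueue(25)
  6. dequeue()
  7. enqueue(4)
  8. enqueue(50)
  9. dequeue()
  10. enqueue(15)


enqueue(1) -> [1]
dequeue()->1, []
enqueue(48) -> [48]
dequeue()->48, []
enqueue(25) -> [25]
dequeue()->25, []
enqueue(4) -> [4]
enqueue(50) -> [4, 50]
dequeue()->4, [50]
enqueue(15) -> [50, 15]

Final queue: [50, 15]


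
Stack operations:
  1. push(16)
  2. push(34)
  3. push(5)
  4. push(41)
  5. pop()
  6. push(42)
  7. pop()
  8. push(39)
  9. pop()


push(16) -> [16]
push(34) -> [16, 34]
push(5) -> [16, 34, 5]
push(41) -> [16, 34, 5, 41]
pop()->41, [16, 34, 5]
push(42) -> [16, 34, 5, 42]
pop()->42, [16, 34, 5]
push(39) -> [16, 34, 5, 39]
pop()->39, [16, 34, 5]

Final stack: [16, 34, 5]


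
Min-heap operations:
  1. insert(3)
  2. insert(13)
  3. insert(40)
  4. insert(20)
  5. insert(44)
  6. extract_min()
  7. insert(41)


insert(3) -> [3]
insert(13) -> [3, 13]
insert(40) -> [3, 13, 40]
insert(20) -> [3, 13, 40, 20]
insert(44) -> [3, 13, 40, 20, 44]
extract_min()->3, [13, 20, 40, 44]
insert(41) -> [13, 20, 40, 44, 41]

Final heap: [13, 20, 40, 44, 41]


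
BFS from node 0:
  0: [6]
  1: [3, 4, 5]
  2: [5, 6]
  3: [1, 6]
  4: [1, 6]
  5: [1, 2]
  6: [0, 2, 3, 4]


Visit 0, enqueue [6]
Visit 6, enqueue [2, 3, 4]
Visit 2, enqueue [5]
Visit 3, enqueue [1]
Visit 4, enqueue []
Visit 5, enqueue []
Visit 1, enqueue []

BFS order: [0, 6, 2, 3, 4, 5, 1]


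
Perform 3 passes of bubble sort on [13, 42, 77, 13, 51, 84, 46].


Initial: [13, 42, 77, 13, 51, 84, 46]
Pass 1: [13, 42, 13, 51, 77, 46, 84] (3 swaps)
Pass 2: [13, 13, 42, 51, 46, 77, 84] (2 swaps)
Pass 3: [13, 13, 42, 46, 51, 77, 84] (1 swaps)

After 3 passes: [13, 13, 42, 46, 51, 77, 84]


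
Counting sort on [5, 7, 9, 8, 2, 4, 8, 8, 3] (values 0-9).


Input: [5, 7, 9, 8, 2, 4, 8, 8, 3]
Counts: [0, 0, 1, 1, 1, 1, 0, 1, 3, 1]

Sorted: [2, 3, 4, 5, 7, 8, 8, 8, 9]


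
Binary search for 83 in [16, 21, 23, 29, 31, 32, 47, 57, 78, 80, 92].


Step 1: lo=0, hi=10, mid=5, val=32
Step 2: lo=6, hi=10, mid=8, val=78
Step 3: lo=9, hi=10, mid=9, val=80
Step 4: lo=10, hi=10, mid=10, val=92

Not found


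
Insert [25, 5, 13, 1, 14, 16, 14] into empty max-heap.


Insert 25: [25]
Insert 5: [25, 5]
Insert 13: [25, 5, 13]
Insert 1: [25, 5, 13, 1]
Insert 14: [25, 14, 13, 1, 5]
Insert 16: [25, 14, 16, 1, 5, 13]
Insert 14: [25, 14, 16, 1, 5, 13, 14]

Final heap: [25, 14, 16, 1, 5, 13, 14]


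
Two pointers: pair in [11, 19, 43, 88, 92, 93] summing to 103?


lo=0(11)+hi=5(93)=104
lo=0(11)+hi=4(92)=103

Yes: 11+92=103


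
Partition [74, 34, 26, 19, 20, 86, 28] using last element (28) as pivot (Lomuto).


Pivot: 28
  26 <= 28: swap -> [26, 34, 74, 19, 20, 86, 28]
  19 <= 28: swap -> [26, 19, 74, 34, 20, 86, 28]
  20 <= 28: swap -> [26, 19, 20, 34, 74, 86, 28]
Place pivot at 3: [26, 19, 20, 28, 74, 86, 34]

Partitioned: [26, 19, 20, 28, 74, 86, 34]


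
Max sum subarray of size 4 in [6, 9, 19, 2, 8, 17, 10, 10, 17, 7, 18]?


[0:4]: 36
[1:5]: 38
[2:6]: 46
[3:7]: 37
[4:8]: 45
[5:9]: 54
[6:10]: 44
[7:11]: 52

Max: 54 at [5:9]


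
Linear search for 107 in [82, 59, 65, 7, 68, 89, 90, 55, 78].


i=0: 82!=107
i=1: 59!=107
i=2: 65!=107
i=3: 7!=107
i=4: 68!=107
i=5: 89!=107
i=6: 90!=107
i=7: 55!=107
i=8: 78!=107

Not found, 9 comps


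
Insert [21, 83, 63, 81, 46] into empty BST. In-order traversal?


Insert 21: root
Insert 83: R from 21
Insert 63: R from 21 -> L from 83
Insert 81: R from 21 -> L from 83 -> R from 63
Insert 46: R from 21 -> L from 83 -> L from 63

In-order: [21, 46, 63, 81, 83]


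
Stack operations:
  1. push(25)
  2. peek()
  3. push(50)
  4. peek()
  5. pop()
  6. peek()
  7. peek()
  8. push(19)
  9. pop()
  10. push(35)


push(25) -> [25]
peek()->25
push(50) -> [25, 50]
peek()->50
pop()->50, [25]
peek()->25
peek()->25
push(19) -> [25, 19]
pop()->19, [25]
push(35) -> [25, 35]

Final stack: [25, 35]


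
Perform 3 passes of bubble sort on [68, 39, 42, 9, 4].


Initial: [68, 39, 42, 9, 4]
Pass 1: [39, 42, 9, 4, 68] (4 swaps)
Pass 2: [39, 9, 4, 42, 68] (2 swaps)
Pass 3: [9, 4, 39, 42, 68] (2 swaps)

After 3 passes: [9, 4, 39, 42, 68]


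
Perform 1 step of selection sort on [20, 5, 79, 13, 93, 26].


Initial: [20, 5, 79, 13, 93, 26]
Step 1: min=5 at 1
  Swap: [5, 20, 79, 13, 93, 26]

After 1 step: [5, 20, 79, 13, 93, 26]


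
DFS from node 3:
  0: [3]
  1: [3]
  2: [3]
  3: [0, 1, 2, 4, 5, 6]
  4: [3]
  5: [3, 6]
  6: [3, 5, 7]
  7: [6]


Visit 3, push [6, 5, 4, 2, 1, 0]
Visit 0, push []
Visit 1, push []
Visit 2, push []
Visit 4, push []
Visit 5, push [6]
Visit 6, push [7]
Visit 7, push []

DFS order: [3, 0, 1, 2, 4, 5, 6, 7]


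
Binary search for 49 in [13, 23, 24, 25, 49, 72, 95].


Step 1: lo=0, hi=6, mid=3, val=25
Step 2: lo=4, hi=6, mid=5, val=72
Step 3: lo=4, hi=4, mid=4, val=49

Found at index 4


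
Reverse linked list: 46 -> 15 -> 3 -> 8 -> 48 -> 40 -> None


Step 1: curr=46, set curr.next=prev(None) | reversed so far: 46
Step 2: curr=15, set curr.next=prev(46) | reversed so far: 15 -> 46
Step 3: curr=3, set curr.next=prev(15) | reversed so far: 3 -> 15 -> 46
Step 4: curr=8, set curr.next=prev(3) | reversed so far: 8 -> 3 -> 15 -> 46
Step 5: curr=48, set curr.next=prev(8) | reversed so far: 48 -> 8 -> 3 -> 15 -> 46
Step 6: curr=40, set curr.next=prev(48) | reversed so far: 40 -> 48 -> 8 -> 3 -> 15 -> 46

40 -> 48 -> 8 -> 3 -> 15 -> 46 -> None


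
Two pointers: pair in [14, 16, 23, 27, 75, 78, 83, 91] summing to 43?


lo=0(14)+hi=7(91)=105
lo=0(14)+hi=6(83)=97
lo=0(14)+hi=5(78)=92
lo=0(14)+hi=4(75)=89
lo=0(14)+hi=3(27)=41
lo=1(16)+hi=3(27)=43

Yes: 16+27=43


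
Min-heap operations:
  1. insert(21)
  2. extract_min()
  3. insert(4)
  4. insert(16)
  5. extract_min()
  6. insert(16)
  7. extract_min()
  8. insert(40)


insert(21) -> [21]
extract_min()->21, []
insert(4) -> [4]
insert(16) -> [4, 16]
extract_min()->4, [16]
insert(16) -> [16, 16]
extract_min()->16, [16]
insert(40) -> [16, 40]

Final heap: [16, 40]


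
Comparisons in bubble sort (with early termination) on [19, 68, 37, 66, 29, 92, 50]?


Algorithm: bubble sort (with early termination)
Input: [19, 68, 37, 66, 29, 92, 50]
Sorted: [19, 29, 37, 50, 66, 68, 92]

18


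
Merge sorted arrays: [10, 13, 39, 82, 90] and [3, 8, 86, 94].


Take 3 from B
Take 8 from B
Take 10 from A
Take 13 from A
Take 39 from A
Take 82 from A
Take 86 from B
Take 90 from A

Merged: [3, 8, 10, 13, 39, 82, 86, 90, 94]


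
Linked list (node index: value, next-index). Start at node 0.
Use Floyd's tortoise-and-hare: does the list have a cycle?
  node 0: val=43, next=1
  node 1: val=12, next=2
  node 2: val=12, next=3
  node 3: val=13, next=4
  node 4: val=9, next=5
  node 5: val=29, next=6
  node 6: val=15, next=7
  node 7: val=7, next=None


Floyd's tortoise (slow, +1) and hare (fast, +2):
  init: slow=0, fast=0
  step 1: slow=1, fast=2
  step 2: slow=2, fast=4
  step 3: slow=3, fast=6
  step 4: fast 6->7->None, no cycle

Cycle: no


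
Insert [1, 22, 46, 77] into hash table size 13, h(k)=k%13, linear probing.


Insert 1: h=1 -> slot 1
Insert 22: h=9 -> slot 9
Insert 46: h=7 -> slot 7
Insert 77: h=12 -> slot 12

Table: [None, 1, None, None, None, None, None, 46, None, 22, None, None, 77]


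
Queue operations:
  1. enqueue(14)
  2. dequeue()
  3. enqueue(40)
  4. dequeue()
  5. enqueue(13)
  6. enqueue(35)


enqueue(14) -> [14]
dequeue()->14, []
enqueue(40) -> [40]
dequeue()->40, []
enqueue(13) -> [13]
enqueue(35) -> [13, 35]

Final queue: [13, 35]


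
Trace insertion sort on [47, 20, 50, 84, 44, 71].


Initial: [47, 20, 50, 84, 44, 71]
Insert 20: [20, 47, 50, 84, 44, 71]
Insert 50: [20, 47, 50, 84, 44, 71]
Insert 84: [20, 47, 50, 84, 44, 71]
Insert 44: [20, 44, 47, 50, 84, 71]
Insert 71: [20, 44, 47, 50, 71, 84]

Sorted: [20, 44, 47, 50, 71, 84]


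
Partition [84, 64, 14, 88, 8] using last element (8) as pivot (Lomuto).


Pivot: 8
Place pivot at 0: [8, 64, 14, 88, 84]

Partitioned: [8, 64, 14, 88, 84]


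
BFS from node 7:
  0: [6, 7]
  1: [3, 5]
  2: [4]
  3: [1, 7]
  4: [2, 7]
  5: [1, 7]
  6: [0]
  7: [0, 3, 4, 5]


Visit 7, enqueue [0, 3, 4, 5]
Visit 0, enqueue [6]
Visit 3, enqueue [1]
Visit 4, enqueue [2]
Visit 5, enqueue []
Visit 6, enqueue []
Visit 1, enqueue []
Visit 2, enqueue []

BFS order: [7, 0, 3, 4, 5, 6, 1, 2]


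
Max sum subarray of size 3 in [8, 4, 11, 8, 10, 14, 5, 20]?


[0:3]: 23
[1:4]: 23
[2:5]: 29
[3:6]: 32
[4:7]: 29
[5:8]: 39

Max: 39 at [5:8]


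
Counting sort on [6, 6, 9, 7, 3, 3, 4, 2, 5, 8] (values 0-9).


Input: [6, 6, 9, 7, 3, 3, 4, 2, 5, 8]
Counts: [0, 0, 1, 2, 1, 1, 2, 1, 1, 1]

Sorted: [2, 3, 3, 4, 5, 6, 6, 7, 8, 9]


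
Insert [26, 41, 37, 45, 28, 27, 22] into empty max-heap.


Insert 26: [26]
Insert 41: [41, 26]
Insert 37: [41, 26, 37]
Insert 45: [45, 41, 37, 26]
Insert 28: [45, 41, 37, 26, 28]
Insert 27: [45, 41, 37, 26, 28, 27]
Insert 22: [45, 41, 37, 26, 28, 27, 22]

Final heap: [45, 41, 37, 26, 28, 27, 22]


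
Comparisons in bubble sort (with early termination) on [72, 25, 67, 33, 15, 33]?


Algorithm: bubble sort (with early termination)
Input: [72, 25, 67, 33, 15, 33]
Sorted: [15, 25, 33, 33, 67, 72]

15


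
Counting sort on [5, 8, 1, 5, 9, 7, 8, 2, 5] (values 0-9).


Input: [5, 8, 1, 5, 9, 7, 8, 2, 5]
Counts: [0, 1, 1, 0, 0, 3, 0, 1, 2, 1]

Sorted: [1, 2, 5, 5, 5, 7, 8, 8, 9]


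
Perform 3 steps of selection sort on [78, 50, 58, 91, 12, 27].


Initial: [78, 50, 58, 91, 12, 27]
Step 1: min=12 at 4
  Swap: [12, 50, 58, 91, 78, 27]
Step 2: min=27 at 5
  Swap: [12, 27, 58, 91, 78, 50]
Step 3: min=50 at 5
  Swap: [12, 27, 50, 91, 78, 58]

After 3 steps: [12, 27, 50, 91, 78, 58]


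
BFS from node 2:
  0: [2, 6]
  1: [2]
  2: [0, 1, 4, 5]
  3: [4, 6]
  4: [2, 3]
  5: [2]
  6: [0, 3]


Visit 2, enqueue [0, 1, 4, 5]
Visit 0, enqueue [6]
Visit 1, enqueue []
Visit 4, enqueue [3]
Visit 5, enqueue []
Visit 6, enqueue []
Visit 3, enqueue []

BFS order: [2, 0, 1, 4, 5, 6, 3]


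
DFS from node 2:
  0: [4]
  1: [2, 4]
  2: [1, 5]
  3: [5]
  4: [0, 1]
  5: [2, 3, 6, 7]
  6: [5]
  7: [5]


Visit 2, push [5, 1]
Visit 1, push [4]
Visit 4, push [0]
Visit 0, push []
Visit 5, push [7, 6, 3]
Visit 3, push []
Visit 6, push []
Visit 7, push []

DFS order: [2, 1, 4, 0, 5, 3, 6, 7]


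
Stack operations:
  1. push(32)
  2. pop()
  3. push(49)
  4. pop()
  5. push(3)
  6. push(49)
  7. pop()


push(32) -> [32]
pop()->32, []
push(49) -> [49]
pop()->49, []
push(3) -> [3]
push(49) -> [3, 49]
pop()->49, [3]

Final stack: [3]


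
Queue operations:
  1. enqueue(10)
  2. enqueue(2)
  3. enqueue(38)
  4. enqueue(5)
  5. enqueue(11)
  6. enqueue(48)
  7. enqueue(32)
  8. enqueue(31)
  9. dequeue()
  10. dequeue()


enqueue(10) -> [10]
enqueue(2) -> [10, 2]
enqueue(38) -> [10, 2, 38]
enqueue(5) -> [10, 2, 38, 5]
enqueue(11) -> [10, 2, 38, 5, 11]
enqueue(48) -> [10, 2, 38, 5, 11, 48]
enqueue(32) -> [10, 2, 38, 5, 11, 48, 32]
enqueue(31) -> [10, 2, 38, 5, 11, 48, 32, 31]
dequeue()->10, [2, 38, 5, 11, 48, 32, 31]
dequeue()->2, [38, 5, 11, 48, 32, 31]

Final queue: [38, 5, 11, 48, 32, 31]


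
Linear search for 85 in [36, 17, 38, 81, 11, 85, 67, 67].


i=0: 36!=85
i=1: 17!=85
i=2: 38!=85
i=3: 81!=85
i=4: 11!=85
i=5: 85==85 found!

Found at 5, 6 comps


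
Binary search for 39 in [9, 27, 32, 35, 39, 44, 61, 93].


Step 1: lo=0, hi=7, mid=3, val=35
Step 2: lo=4, hi=7, mid=5, val=44
Step 3: lo=4, hi=4, mid=4, val=39

Found at index 4


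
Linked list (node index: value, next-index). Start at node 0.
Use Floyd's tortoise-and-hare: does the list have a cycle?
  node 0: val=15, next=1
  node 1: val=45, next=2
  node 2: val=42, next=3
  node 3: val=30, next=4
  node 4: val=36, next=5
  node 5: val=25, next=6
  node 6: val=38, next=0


Floyd's tortoise (slow, +1) and hare (fast, +2):
  init: slow=0, fast=0
  step 1: slow=1, fast=2
  step 2: slow=2, fast=4
  step 3: slow=3, fast=6
  step 4: slow=4, fast=1
  step 5: slow=5, fast=3
  step 6: slow=6, fast=5
  step 7: slow=0, fast=0
  slow == fast at node 0: cycle detected

Cycle: yes


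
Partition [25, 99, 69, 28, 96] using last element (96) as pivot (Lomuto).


Pivot: 96
  25 <= 96: advance i (no swap)
  69 <= 96: swap -> [25, 69, 99, 28, 96]
  28 <= 96: swap -> [25, 69, 28, 99, 96]
Place pivot at 3: [25, 69, 28, 96, 99]

Partitioned: [25, 69, 28, 96, 99]


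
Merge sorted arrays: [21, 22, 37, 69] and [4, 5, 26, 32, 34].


Take 4 from B
Take 5 from B
Take 21 from A
Take 22 from A
Take 26 from B
Take 32 from B
Take 34 from B

Merged: [4, 5, 21, 22, 26, 32, 34, 37, 69]


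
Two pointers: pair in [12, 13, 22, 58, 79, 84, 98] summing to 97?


lo=0(12)+hi=6(98)=110
lo=0(12)+hi=5(84)=96
lo=1(13)+hi=5(84)=97

Yes: 13+84=97


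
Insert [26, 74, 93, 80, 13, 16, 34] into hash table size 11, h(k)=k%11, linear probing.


Insert 26: h=4 -> slot 4
Insert 74: h=8 -> slot 8
Insert 93: h=5 -> slot 5
Insert 80: h=3 -> slot 3
Insert 13: h=2 -> slot 2
Insert 16: h=5, 1 probes -> slot 6
Insert 34: h=1 -> slot 1

Table: [None, 34, 13, 80, 26, 93, 16, None, 74, None, None]


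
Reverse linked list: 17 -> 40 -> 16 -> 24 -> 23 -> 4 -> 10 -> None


Step 1: curr=17, set curr.next=prev(None) | reversed so far: 17
Step 2: curr=40, set curr.next=prev(17) | reversed so far: 40 -> 17
Step 3: curr=16, set curr.next=prev(40) | reversed so far: 16 -> 40 -> 17
Step 4: curr=24, set curr.next=prev(16) | reversed so far: 24 -> 16 -> 40 -> 17
Step 5: curr=23, set curr.next=prev(24) | reversed so far: 23 -> 24 -> 16 -> 40 -> 17
Step 6: curr=4, set curr.next=prev(23) | reversed so far: 4 -> 23 -> 24 -> 16 -> 40 -> 17
Step 7: curr=10, set curr.next=prev(4) | reversed so far: 10 -> 4 -> 23 -> 24 -> 16 -> 40 -> 17

10 -> 4 -> 23 -> 24 -> 16 -> 40 -> 17 -> None


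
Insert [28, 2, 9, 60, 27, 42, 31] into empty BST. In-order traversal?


Insert 28: root
Insert 2: L from 28
Insert 9: L from 28 -> R from 2
Insert 60: R from 28
Insert 27: L from 28 -> R from 2 -> R from 9
Insert 42: R from 28 -> L from 60
Insert 31: R from 28 -> L from 60 -> L from 42

In-order: [2, 9, 27, 28, 31, 42, 60]


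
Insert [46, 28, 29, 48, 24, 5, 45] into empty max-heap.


Insert 46: [46]
Insert 28: [46, 28]
Insert 29: [46, 28, 29]
Insert 48: [48, 46, 29, 28]
Insert 24: [48, 46, 29, 28, 24]
Insert 5: [48, 46, 29, 28, 24, 5]
Insert 45: [48, 46, 45, 28, 24, 5, 29]

Final heap: [48, 46, 45, 28, 24, 5, 29]


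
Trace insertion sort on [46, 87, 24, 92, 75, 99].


Initial: [46, 87, 24, 92, 75, 99]
Insert 87: [46, 87, 24, 92, 75, 99]
Insert 24: [24, 46, 87, 92, 75, 99]
Insert 92: [24, 46, 87, 92, 75, 99]
Insert 75: [24, 46, 75, 87, 92, 99]
Insert 99: [24, 46, 75, 87, 92, 99]

Sorted: [24, 46, 75, 87, 92, 99]


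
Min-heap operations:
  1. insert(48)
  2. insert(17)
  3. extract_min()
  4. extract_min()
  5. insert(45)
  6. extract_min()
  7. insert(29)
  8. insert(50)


insert(48) -> [48]
insert(17) -> [17, 48]
extract_min()->17, [48]
extract_min()->48, []
insert(45) -> [45]
extract_min()->45, []
insert(29) -> [29]
insert(50) -> [29, 50]

Final heap: [29, 50]


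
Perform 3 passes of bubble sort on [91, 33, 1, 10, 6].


Initial: [91, 33, 1, 10, 6]
Pass 1: [33, 1, 10, 6, 91] (4 swaps)
Pass 2: [1, 10, 6, 33, 91] (3 swaps)
Pass 3: [1, 6, 10, 33, 91] (1 swaps)

After 3 passes: [1, 6, 10, 33, 91]


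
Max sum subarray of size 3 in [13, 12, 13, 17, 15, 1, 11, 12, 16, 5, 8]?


[0:3]: 38
[1:4]: 42
[2:5]: 45
[3:6]: 33
[4:7]: 27
[5:8]: 24
[6:9]: 39
[7:10]: 33
[8:11]: 29

Max: 45 at [2:5]


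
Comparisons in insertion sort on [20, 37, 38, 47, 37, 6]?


Algorithm: insertion sort
Input: [20, 37, 38, 47, 37, 6]
Sorted: [6, 20, 37, 37, 38, 47]

11


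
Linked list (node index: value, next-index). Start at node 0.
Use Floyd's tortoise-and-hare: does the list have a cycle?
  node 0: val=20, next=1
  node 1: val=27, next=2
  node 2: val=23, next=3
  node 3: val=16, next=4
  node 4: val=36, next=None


Floyd's tortoise (slow, +1) and hare (fast, +2):
  init: slow=0, fast=0
  step 1: slow=1, fast=2
  step 2: slow=2, fast=4
  step 3: fast -> None, no cycle

Cycle: no


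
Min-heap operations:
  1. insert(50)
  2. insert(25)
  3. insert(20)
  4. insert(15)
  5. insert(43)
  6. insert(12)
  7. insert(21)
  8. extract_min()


insert(50) -> [50]
insert(25) -> [25, 50]
insert(20) -> [20, 50, 25]
insert(15) -> [15, 20, 25, 50]
insert(43) -> [15, 20, 25, 50, 43]
insert(12) -> [12, 20, 15, 50, 43, 25]
insert(21) -> [12, 20, 15, 50, 43, 25, 21]
extract_min()->12, [15, 20, 21, 50, 43, 25]

Final heap: [15, 20, 21, 50, 43, 25]
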